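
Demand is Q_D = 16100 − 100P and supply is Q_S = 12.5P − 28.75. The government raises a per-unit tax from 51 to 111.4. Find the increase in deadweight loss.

54494.22

In inverse form: demand P = 161 − 0.01Q, supply P = 2.3 + 0.08Q.
Competitive equilibrium: 161 − 0.01Q = 2.3 + 0.08Q → Q* = 1763.3333, P* = 143.3667.
For a per-unit tax t: ΔQ = t/0.09, so DWL = ½·t·(t/0.09) = t²/0.18.
At t = 51: DWL = 14450. At t = 111.4: DWL = 68944.222.
Increase = 68944.222 − 14450 = 54494.22.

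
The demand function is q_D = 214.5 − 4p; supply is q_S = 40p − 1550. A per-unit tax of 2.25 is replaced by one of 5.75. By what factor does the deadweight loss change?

6.531

In inverse form: demand p = 53.625 − 0.25q, supply p = 38.75 + 0.025q.
Competitive equilibrium: 53.625 − 0.25q = 38.75 + 0.025q → q* = 54.0909, p* = 40.1023.
For a per-unit tax t: Δq = t/0.275, so DWL = ½·t·(t/0.275) = t²/0.55.
At t = 2.25: DWL = 9.205. At t = 5.75: DWL = 60.114.
Ratio = (5.75/2.25)² = 6.531.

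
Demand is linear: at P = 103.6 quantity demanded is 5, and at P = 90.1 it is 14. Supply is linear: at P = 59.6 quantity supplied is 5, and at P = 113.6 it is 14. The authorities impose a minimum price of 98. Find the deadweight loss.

17.07

Demand slope = (90.1 − 103.6)/(14 − 5) = −1.5, so P = 111.1 − 1.5Q.
Supply slope = (113.6 − 59.6)/(14 − 5) = 6, so P = 29.6 + 6Q.
Competitive equilibrium: 111.1 − 1.5Q = 29.6 + 6Q → Q* = 10.8667, P* = 94.8.
At the floor P = 98, quantity demanded = (111.1 − 98)/1.5 = 8.7333.
Sellers' marginal cost at Q' = 8.7333: 29.6 + 6·8.7333 = 81.9998.
ΔQ = 10.8667 − 8.7333 = 2.1334; wedge = 98 − 81.9998 = 16.0002.
Deadweight loss = ½ × 2.1334 × 16.0002 = 17.07.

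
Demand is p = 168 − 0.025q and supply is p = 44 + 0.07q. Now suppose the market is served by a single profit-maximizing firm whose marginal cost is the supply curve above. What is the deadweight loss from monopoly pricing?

Competitive equilibrium: 168 − 0.025q = 44 + 0.07q → q* = 1305.26316, p* = 135.36842.
Marginal revenue: MR = 168 − 0.05q. Set MR = MC: 168 − 0.05q = 44 + 0.07q → q_m = 1033.33333.
Price p_m = 168 − 0.025·1033.33333 = 142.16667; MC(q_m) = 44 + 0.07·1033.33333 = 116.33333.
Competitive q* = 1305.26316, so Δq = 271.92983; wedge = 142.16667 − 116.33333 = 25.83334.
Deadweight loss = ½ × 271.92983 × 25.83334 = 3512.43.

3512.43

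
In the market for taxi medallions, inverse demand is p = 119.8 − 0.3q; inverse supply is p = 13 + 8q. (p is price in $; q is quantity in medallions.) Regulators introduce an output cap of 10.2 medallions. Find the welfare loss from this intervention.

Competitive equilibrium: 119.8 − 0.3q = 13 + 8q → q* = 12.8675, p* = 115.9398.
At q = 10.2: demand price = 119.8 − 0.3·10.2 = 116.74; supply price = 13 + 8·10.2 = 94.6.
Δq = 12.8675 − 10.2 = 2.6675; wedge = 116.74 − 94.6 = 22.14.
The triangle = ½ × 2.6675 × 22.14 = $29.53.

$29.53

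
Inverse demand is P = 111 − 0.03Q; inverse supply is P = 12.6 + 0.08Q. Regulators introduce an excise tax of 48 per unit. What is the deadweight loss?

10472.73

Competitive equilibrium: 111 − 0.03Q = 12.6 + 0.08Q → Q* = 894.5455, P* = 84.1636.
With the tax, the buyer price exceeds the seller price by 48: (111 − 0.03Q) − (12.6 + 0.08Q) = 48 → Q' = 458.1818.
ΔQ = 894.5455 − 458.1818 = 436.3637; the wedge equals the tax, 48.
The triangle = ½ × 436.3637 × 48 = 10472.73.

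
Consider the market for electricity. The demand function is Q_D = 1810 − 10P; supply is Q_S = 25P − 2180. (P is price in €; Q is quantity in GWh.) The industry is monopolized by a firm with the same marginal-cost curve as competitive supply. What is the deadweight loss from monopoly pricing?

€5455.38

In inverse form: demand P = 181 − 0.1Q, supply P = 87.2 + 0.04Q.
Competitive equilibrium: 181 − 0.1Q = 87.2 + 0.04Q → Q* = 670, P* = 114.
Marginal revenue: MR = 181 − 0.2Q. Set MR = MC: 181 − 0.2Q = 87.2 + 0.04Q → Q_m = 390.83333.
Price P_m = 181 − 0.1·390.83333 = 141.91667; MC(Q_m) = 87.2 + 0.04·390.83333 = 102.83333.
Competitive Q* = 670, so ΔQ = 279.16667; wedge = 141.91667 − 102.83333 = 39.08334.
Welfare loss = ½ × 279.16667 × 39.08334 = €5455.38.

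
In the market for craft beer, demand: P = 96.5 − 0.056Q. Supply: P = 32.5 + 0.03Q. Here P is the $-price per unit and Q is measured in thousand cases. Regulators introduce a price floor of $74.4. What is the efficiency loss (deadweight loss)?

Competitive equilibrium: 96.5 − 0.056Q = 32.5 + 0.03Q → Q* = 744.186, P* = 54.8256.
At the floor P = 74.4, quantity demanded = (96.5 − 74.4)/0.056 = 394.6429.
Sellers' marginal cost at Q' = 394.6429: 32.5 + 0.03·394.6429 = 44.3393.
ΔQ = 744.186 − 394.6429 = 349.5431; wedge = 74.4 − 44.3393 = 30.0607.
DWL = ½ × 349.5431 × 30.0607 = $5253.76 thousand.

$5253.76 thousand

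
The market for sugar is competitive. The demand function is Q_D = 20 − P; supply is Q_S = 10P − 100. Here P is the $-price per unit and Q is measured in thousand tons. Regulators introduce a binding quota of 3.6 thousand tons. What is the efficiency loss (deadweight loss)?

In inverse form: demand P = 20 − Q, supply P = 10 + 0.1Q.
Competitive equilibrium: 20 − Q = 10 + 0.1Q → Q* = 9.0909, P* = 10.9091.
At Q = 3.6: demand price = 20 − 1·3.6 = 16.4; supply price = 10 + 0.1·3.6 = 10.36.
ΔQ = 9.0909 − 3.6 = 5.4909; wedge = 16.4 − 10.36 = 6.04.
Deadweight loss = ½ × 5.4909 × 6.04 = $16.58 thousand.

$16.58 thousand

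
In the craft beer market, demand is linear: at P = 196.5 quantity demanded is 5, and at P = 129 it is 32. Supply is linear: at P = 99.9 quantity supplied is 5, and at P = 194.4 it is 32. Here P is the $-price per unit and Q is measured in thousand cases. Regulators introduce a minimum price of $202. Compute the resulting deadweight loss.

$1004.67 thousand

Demand slope = (129 − 196.5)/(32 − 5) = −2.5, so P = 209 − 2.5Q.
Supply slope = (194.4 − 99.9)/(32 − 5) = 3.5, so P = 82.4 + 3.5Q.
Competitive equilibrium: 209 − 2.5Q = 82.4 + 3.5Q → Q* = 21.1, P* = 156.25.
At the floor P = 202, quantity demanded = (209 − 202)/2.5 = 2.8.
Sellers' marginal cost at Q' = 2.8: 82.4 + 3.5·2.8 = 92.2.
ΔQ = 21.1 − 2.8 = 18.3; wedge = 202 − 92.2 = 109.8.
Deadweight loss = ½ × 18.3 × 109.8 = $1004.67 thousand.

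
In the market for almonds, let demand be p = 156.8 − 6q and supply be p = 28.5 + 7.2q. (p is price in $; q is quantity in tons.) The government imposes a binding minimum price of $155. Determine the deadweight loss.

$585.62

Competitive equilibrium: 156.8 − 6q = 28.5 + 7.2q → q* = 9.7197, p* = 98.4818.
At the floor p = 155, quantity demanded = (156.8 − 155)/6 = 0.3.
Sellers' marginal cost at q' = 0.3: 28.5 + 7.2·0.3 = 30.66.
Δq = 9.7197 − 0.3 = 9.4197; wedge = 155 − 30.66 = 124.34.
Deadweight loss = ½ × 9.4197 × 124.34 = $585.62.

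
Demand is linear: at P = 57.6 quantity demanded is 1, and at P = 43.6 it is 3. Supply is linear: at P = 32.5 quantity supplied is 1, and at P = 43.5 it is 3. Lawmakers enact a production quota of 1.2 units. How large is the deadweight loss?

Demand slope = (43.6 − 57.6)/(3 − 1) = −7, so P = 64.6 − 7Q.
Supply slope = (43.5 − 32.5)/(3 − 1) = 5.5, so P = 27 + 5.5Q.
Competitive equilibrium: 64.6 − 7Q = 27 + 5.5Q → Q* = 3.008, P* = 43.544.
At Q = 1.2: demand price = 64.6 − 7·1.2 = 56.2; supply price = 27 + 5.5·1.2 = 33.6.
ΔQ = 3.008 − 1.2 = 1.808; wedge = 56.2 − 33.6 = 22.6.
The triangle = ½ × 1.808 × 22.6 = 20.43.

20.43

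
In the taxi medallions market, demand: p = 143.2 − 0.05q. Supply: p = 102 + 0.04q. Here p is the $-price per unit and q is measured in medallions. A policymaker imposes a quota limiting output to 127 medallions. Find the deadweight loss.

$4923.63

Competitive equilibrium: 143.2 − 0.05q = 102 + 0.04q → q* = 457.7778, p* = 120.3111.
At q = 127: demand price = 143.2 − 0.05·127 = 136.85; supply price = 102 + 0.04·127 = 107.08.
Δq = 457.7778 − 127 = 330.7778; wedge = 136.85 − 107.08 = 29.77.
Welfare loss = ½ × 330.7778 × 29.77 = $4923.63.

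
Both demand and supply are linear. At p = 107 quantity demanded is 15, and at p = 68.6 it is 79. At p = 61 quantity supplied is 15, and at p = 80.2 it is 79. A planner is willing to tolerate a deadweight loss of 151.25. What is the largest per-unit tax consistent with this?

Demand slope = (68.6 − 107)/(79 − 15) = −0.6, so p = 116 − 0.6q.
Supply slope = (80.2 − 61)/(79 − 15) = 0.3, so p = 56.5 + 0.3q.
Competitive equilibrium: 116 − 0.6q = 56.5 + 0.3q → q* = 66.1111, p* = 76.3333.
A tax t gives Δq = t/0.9 and wedge t, so DWL = t²/1.8.
t²/1.8 = 151.25 → t² = 272.25 → t = 16.5.

16.5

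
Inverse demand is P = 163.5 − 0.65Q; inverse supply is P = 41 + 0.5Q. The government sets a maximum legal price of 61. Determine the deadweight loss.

Competitive equilibrium: 163.5 − 0.65Q = 41 + 0.5Q → Q* = 106.5217, P* = 94.2609.
At the ceiling P = 61, quantity supplied = (61 − 41)/0.5 = 40.
Willingness to pay at Q' = 40: 163.5 − 0.65·40 = 137.5.
ΔQ = 106.5217 − 40 = 66.5217; wedge = 137.5 − 61 = 76.5.
DWL = ½ × 66.5217 × 76.5 = 2544.46.

2544.46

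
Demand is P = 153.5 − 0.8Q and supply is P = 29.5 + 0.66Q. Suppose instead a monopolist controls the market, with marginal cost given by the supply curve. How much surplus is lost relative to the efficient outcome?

659.82

Competitive equilibrium: 153.5 − 0.8Q = 29.5 + 0.66Q → Q* = 84.9315, P* = 85.5548.
Marginal revenue: MR = 153.5 − 1.6Q. Set MR = MC: 153.5 − 1.6Q = 29.5 + 0.66Q → Q_m = 54.8673.
Price P_m = 153.5 − 0.8·54.8673 = 109.6062; MC(Q_m) = 29.5 + 0.66·54.8673 = 65.7124.
Competitive Q* = 84.9315, so ΔQ = 30.0642; wedge = 109.6062 − 65.7124 = 43.8938.
Deadweight loss = ½ × 30.0642 × 43.8938 = 659.82.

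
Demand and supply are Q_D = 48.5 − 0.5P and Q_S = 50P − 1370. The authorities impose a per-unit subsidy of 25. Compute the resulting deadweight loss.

In inverse form: demand P = 97 − 2Q, supply P = 27.4 + 0.02Q.
Competitive equilibrium: 97 − 2Q = 27.4 + 0.02Q → Q* = 34.4554, P* = 28.0891.
The subsidy lowers effective supply by 25: P = 2.4 + 0.02Q.
New quantity: 97 − 2Q = 2.4 + 0.02Q → Q' = 46.8317.
Overproduction ΔQ = 46.8317 − 34.4554 = 12.3763; wedge = subsidy = 25.
The triangle = ½ × 12.3763 × 25 = 154.70.

154.70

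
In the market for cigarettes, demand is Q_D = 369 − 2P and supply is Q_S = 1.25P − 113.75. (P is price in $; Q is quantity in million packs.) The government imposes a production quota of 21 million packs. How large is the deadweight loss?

$1685.55 million

In inverse form: demand P = 184.5 − 0.5Q, supply P = 91 + 0.8Q.
Competitive equilibrium: 184.5 − 0.5Q = 91 + 0.8Q → Q* = 71.9231, P* = 148.5385.
At Q = 21: demand price = 184.5 − 0.5·21 = 174; supply price = 91 + 0.8·21 = 107.8.
ΔQ = 71.9231 − 21 = 50.9231; wedge = 174 − 107.8 = 66.2.
DWL = ½ × 50.9231 × 66.2 = $1685.55 million.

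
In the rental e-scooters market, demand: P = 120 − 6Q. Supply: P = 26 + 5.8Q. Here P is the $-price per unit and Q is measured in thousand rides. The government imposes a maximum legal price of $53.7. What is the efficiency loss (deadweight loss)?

Competitive equilibrium: 120 − 6Q = 26 + 5.8Q → Q* = 7.9661, P* = 72.2034.
At the ceiling P = 53.7, quantity supplied = (53.7 − 26)/5.8 = 4.7759.
Willingness to pay at Q' = 4.7759: 120 − 6·4.7759 = 91.3446.
ΔQ = 7.9661 − 4.7759 = 3.1902; wedge = 91.3446 − 53.7 = 37.6446.
Deadweight loss = ½ × 3.1902 × 37.6446 = $60.05 thousand.

$60.05 thousand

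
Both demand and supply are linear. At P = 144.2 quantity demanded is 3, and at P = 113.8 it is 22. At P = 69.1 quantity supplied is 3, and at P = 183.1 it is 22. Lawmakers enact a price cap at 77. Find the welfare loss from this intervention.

278.76

Demand slope = (113.8 − 144.2)/(22 − 3) = −1.6, so P = 149 − 1.6Q.
Supply slope = (183.1 − 69.1)/(22 − 3) = 6, so P = 51.1 + 6Q.
Competitive equilibrium: 149 − 1.6Q = 51.1 + 6Q → Q* = 12.8816, P* = 128.3895.
At the ceiling P = 77, quantity supplied = (77 − 51.1)/6 = 4.3167.
Willingness to pay at Q' = 4.3167: 149 − 1.6·4.3167 = 142.0933.
ΔQ = 12.8816 − 4.3167 = 8.5649; wedge = 142.0933 − 77 = 65.0933.
Welfare loss = ½ × 8.5649 × 65.0933 = 278.76.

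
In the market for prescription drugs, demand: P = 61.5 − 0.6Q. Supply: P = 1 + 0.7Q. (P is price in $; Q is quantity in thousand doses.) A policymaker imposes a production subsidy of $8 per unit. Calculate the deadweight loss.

Competitive equilibrium: 61.5 − 0.6Q = 1 + 0.7Q → Q* = 46.5385, P* = 33.5769.
The subsidy lowers effective supply by 8: P = 0.7Q − 7.
New quantity: 61.5 − 0.6Q = 0.7Q − 7 → Q' = 52.6923.
Overproduction ΔQ = 52.6923 − 46.5385 = 6.1538; wedge = subsidy = 8.
Deadweight loss = ½ × 6.1538 × 8 = $24.62 thousand.

$24.62 thousand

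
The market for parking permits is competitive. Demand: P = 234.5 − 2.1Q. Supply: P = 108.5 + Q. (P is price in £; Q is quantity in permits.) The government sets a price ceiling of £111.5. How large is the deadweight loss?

£2196.60

Competitive equilibrium: 234.5 − 2.1Q = 108.5 + Q → Q* = 40.6452, P* = 149.1452.
At the ceiling P = 111.5, quantity supplied = (111.5 − 108.5)/1 = 3.
Willingness to pay at Q' = 3: 234.5 − 2.1·3 = 228.2.
ΔQ = 40.6452 − 3 = 37.6452; wedge = 228.2 − 111.5 = 116.7.
Deadweight loss = ½ × 37.6452 × 116.7 = £2196.60.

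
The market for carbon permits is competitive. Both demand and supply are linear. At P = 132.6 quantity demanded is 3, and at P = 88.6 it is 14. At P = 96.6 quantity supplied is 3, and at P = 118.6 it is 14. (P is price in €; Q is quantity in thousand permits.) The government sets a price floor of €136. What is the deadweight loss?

Demand slope = (88.6 − 132.6)/(14 − 3) = −4, so P = 144.6 − 4Q.
Supply slope = (118.6 − 96.6)/(14 − 3) = 2, so P = 90.6 + 2Q.
Competitive equilibrium: 144.6 − 4Q = 90.6 + 2Q → Q* = 9, P* = 108.6.
At the floor P = 136, quantity demanded = (144.6 − 136)/4 = 2.15.
Sellers' marginal cost at Q' = 2.15: 90.6 + 2·2.15 = 94.9.
ΔQ = 9 − 2.15 = 6.85; wedge = 136 − 94.9 = 41.1.
Deadweight loss = ½ × 6.85 × 41.1 = €140.77 thousand.

€140.77 thousand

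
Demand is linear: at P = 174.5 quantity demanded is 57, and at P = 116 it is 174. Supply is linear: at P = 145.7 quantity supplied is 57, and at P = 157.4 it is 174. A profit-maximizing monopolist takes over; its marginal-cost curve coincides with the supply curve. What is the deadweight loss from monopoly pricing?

Demand slope = (116 − 174.5)/(174 − 57) = −0.5, so P = 203 − 0.5Q.
Supply slope = (157.4 − 145.7)/(174 − 57) = 0.1, so P = 140 + 0.1Q.
Competitive equilibrium: 203 − 0.5Q = 140 + 0.1Q → Q* = 105, P* = 150.5.
Marginal revenue: MR = 203 − Q. Set MR = MC: 203 − Q = 140 + 0.1Q → Q_m = 57.2727.
Price P_m = 203 − 0.5·57.2727 = 174.3637; MC(Q_m) = 140 + 0.1·57.2727 = 145.7273.
Competitive Q* = 105, so ΔQ = 47.7273; wedge = 174.3637 − 145.7273 = 28.6364.
DWL = ½ × 47.7273 × 28.6364 = 683.37.

683.37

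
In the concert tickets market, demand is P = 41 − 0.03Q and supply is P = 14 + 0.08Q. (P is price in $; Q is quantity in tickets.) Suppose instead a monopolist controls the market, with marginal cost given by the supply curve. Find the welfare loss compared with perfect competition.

$152.16

Competitive equilibrium: 41 − 0.03Q = 14 + 0.08Q → Q* = 245.4545, P* = 33.6364.
Marginal revenue: MR = 41 − 0.06Q. Set MR = MC: 41 − 0.06Q = 14 + 0.08Q → Q_m = 192.8571.
Price P_m = 41 − 0.03·192.8571 = 35.2143; MC(Q_m) = 14 + 0.08·192.8571 = 29.4286.
Competitive Q* = 245.4545, so ΔQ = 52.5974; wedge = 35.2143 − 29.4286 = 5.7857.
The triangle = ½ × 52.5974 × 5.7857 = $152.16.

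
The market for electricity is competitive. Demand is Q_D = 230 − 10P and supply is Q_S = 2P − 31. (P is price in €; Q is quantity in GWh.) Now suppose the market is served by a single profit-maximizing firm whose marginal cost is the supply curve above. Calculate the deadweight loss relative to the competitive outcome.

€0.96

In inverse form: demand P = 23 − 0.1Q, supply P = 15.5 + 0.5Q.
Competitive equilibrium: 23 − 0.1Q = 15.5 + 0.5Q → Q* = 12.5, P* = 21.75.
Marginal revenue: MR = 23 − 0.2Q. Set MR = MC: 23 − 0.2Q = 15.5 + 0.5Q → Q_m = 10.7143.
Price P_m = 23 − 0.1·10.7143 = 21.9286; MC(Q_m) = 15.5 + 0.5·10.7143 = 20.8572.
Competitive Q* = 12.5, so ΔQ = 1.7857; wedge = 21.9286 − 20.8572 = 1.0714.
Deadweight loss = ½ × 1.7857 × 1.0714 = €0.96.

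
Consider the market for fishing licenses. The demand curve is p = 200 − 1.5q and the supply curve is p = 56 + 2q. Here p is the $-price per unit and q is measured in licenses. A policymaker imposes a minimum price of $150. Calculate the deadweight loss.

$106.73

Competitive equilibrium: 200 − 1.5q = 56 + 2q → q* = 41.1429, p* = 138.2857.
At the floor p = 150, quantity demanded = (200 − 150)/1.5 = 33.3333.
Sellers' marginal cost at q' = 33.3333: 56 + 2·33.3333 = 122.6666.
Δq = 41.1429 − 33.3333 = 7.8096; wedge = 150 − 122.6666 = 27.3334.
Welfare loss = ½ × 7.8096 × 27.3334 = $106.73.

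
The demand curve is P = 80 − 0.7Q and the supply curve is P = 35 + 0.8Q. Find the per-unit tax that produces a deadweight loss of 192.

24

Competitive equilibrium: 80 − 0.7Q = 35 + 0.8Q → Q* = 30, P* = 59.
A tax t gives ΔQ = t/1.5 and wedge t, so DWL = t²/3.
t²/3 = 192 → t² = 576 → t = 24.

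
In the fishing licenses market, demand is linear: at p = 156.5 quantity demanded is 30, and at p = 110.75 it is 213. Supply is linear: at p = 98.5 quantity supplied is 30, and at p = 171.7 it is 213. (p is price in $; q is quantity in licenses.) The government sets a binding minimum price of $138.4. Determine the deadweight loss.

Demand slope = (110.75 − 156.5)/(213 − 30) = −0.25, so p = 164 − 0.25q.
Supply slope = (171.7 − 98.5)/(213 − 30) = 0.4, so p = 86.5 + 0.4q.
Competitive equilibrium: 164 − 0.25q = 86.5 + 0.4q → q* = 119.2308, p* = 134.1923.
At the floor p = 138.4, quantity demanded = (164 − 138.4)/0.25 = 102.4.
Sellers' marginal cost at q' = 102.4: 86.5 + 0.4·102.4 = 127.46.
Δq = 119.2308 − 102.4 = 16.8308; wedge = 138.4 − 127.46 = 10.94.
Deadweight loss = ½ × 16.8308 × 10.94 = $92.06.

$92.06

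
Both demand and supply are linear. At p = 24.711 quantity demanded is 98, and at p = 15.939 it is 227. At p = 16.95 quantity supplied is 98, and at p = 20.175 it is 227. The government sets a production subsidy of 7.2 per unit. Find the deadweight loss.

Demand slope = (15.939 − 24.711)/(227 − 98) = −0.068, so p = 31.375 − 0.068q.
Supply slope = (20.175 − 16.95)/(227 − 98) = 0.025, so p = 14.5 + 0.025q.
Competitive equilibrium: 31.375 − 0.068q = 14.5 + 0.025q → q* = 181.4516, p* = 19.0363.
The subsidy lowers effective supply by 7.2: p = 7.3 + 0.025q.
New quantity: 31.375 − 0.068q = 7.3 + 0.025q → q' = 258.871.
Overproduction Δq = 258.871 − 181.4516 = 77.4194; wedge = subsidy = 7.2.
Welfare loss = ½ × 77.4194 × 7.2 = 278.71.

278.71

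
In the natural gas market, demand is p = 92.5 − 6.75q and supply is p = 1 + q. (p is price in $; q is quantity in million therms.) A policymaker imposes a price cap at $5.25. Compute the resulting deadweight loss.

Competitive equilibrium: 92.5 − 6.75q = 1 + q → q* = 11.8065, p* = 12.8065.
At the ceiling p = 5.25, quantity supplied = (5.25 − 1)/1 = 4.25.
Willingness to pay at q' = 4.25: 92.5 − 6.75·4.25 = 63.8125.
Δq = 11.8065 − 4.25 = 7.5565; wedge = 63.8125 − 5.25 = 58.5625.
DWL = ½ × 7.5565 × 58.5625 = $221.26 million.

$221.26 million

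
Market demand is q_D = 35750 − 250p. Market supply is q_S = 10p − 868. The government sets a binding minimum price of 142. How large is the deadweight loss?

4384.81

In inverse form: demand p = 143 − 0.004q, supply p = 86.8 + 0.1q.
Competitive equilibrium: 143 − 0.004q = 86.8 + 0.1q → q* = 540.3846, p* = 140.8385.
At the floor p = 142, quantity demanded = (143 − 142)/0.004 = 250.
Sellers' marginal cost at q' = 250: 86.8 + 0.1·250 = 111.8.
Δq = 540.3846 − 250 = 290.3846; wedge = 142 − 111.8 = 30.2.
Deadweight loss = ½ × 290.3846 × 30.2 = 4384.81.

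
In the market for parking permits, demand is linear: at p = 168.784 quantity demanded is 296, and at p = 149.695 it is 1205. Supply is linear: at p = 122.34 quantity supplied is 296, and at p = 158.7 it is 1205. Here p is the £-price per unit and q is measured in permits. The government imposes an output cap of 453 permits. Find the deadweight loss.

Demand slope = (149.695 − 168.784)/(1205 − 296) = −0.021, so p = 175 − 0.021q.
Supply slope = (158.7 − 122.34)/(1205 − 296) = 0.04, so p = 110.5 + 0.04q.
Competitive equilibrium: 175 − 0.021q = 110.5 + 0.04q → q* = 1057.377, p* = 152.7951.
At q = 453: demand price = 175 − 0.021·453 = 165.487; supply price = 110.5 + 0.04·453 = 128.62.
Δq = 1057.377 − 453 = 604.377; wedge = 165.487 − 128.62 = 36.867.
The triangle = ½ × 604.377 × 36.867 = £11140.78.

£11140.78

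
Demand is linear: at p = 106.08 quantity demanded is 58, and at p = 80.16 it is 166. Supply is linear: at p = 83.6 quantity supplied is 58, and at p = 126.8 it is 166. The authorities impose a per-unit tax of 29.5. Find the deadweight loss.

Demand slope = (80.16 − 106.08)/(166 − 58) = −0.24, so p = 120 − 0.24q.
Supply slope = (126.8 − 83.6)/(166 − 58) = 0.4, so p = 60.4 + 0.4q.
Competitive equilibrium: 120 − 0.24q = 60.4 + 0.4q → q* = 93.125, p* = 97.65.
With the tax, the buyer price exceeds the seller price by 29.5: (120 − 0.24q) − (60.4 + 0.4q) = 29.5 → q' = 47.0313.
Δq = 93.125 − 47.0313 = 46.0937; the wedge equals the tax, 29.5.
Deadweight loss = ½ × 46.0937 × 29.5 = 679.88.

679.88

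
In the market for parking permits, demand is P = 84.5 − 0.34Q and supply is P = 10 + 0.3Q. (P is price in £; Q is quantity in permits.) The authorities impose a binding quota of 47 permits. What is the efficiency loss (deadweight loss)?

£1541.51

Competitive equilibrium: 84.5 − 0.34Q = 10 + 0.3Q → Q* = 116.4063, P* = 44.9219.
At Q = 47: demand price = 84.5 − 0.34·47 = 68.52; supply price = 10 + 0.3·47 = 24.1.
ΔQ = 116.4063 − 47 = 69.4063; wedge = 68.52 − 24.1 = 44.42.
Welfare loss = ½ × 69.4063 × 44.42 = £1541.51.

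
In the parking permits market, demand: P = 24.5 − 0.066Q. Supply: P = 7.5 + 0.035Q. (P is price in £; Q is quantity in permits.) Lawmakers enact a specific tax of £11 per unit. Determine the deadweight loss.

Competitive equilibrium: 24.5 − 0.066Q = 7.5 + 0.035Q → Q* = 168.3168, P* = 13.3911.
With the tax, the buyer price exceeds the seller price by 11: (24.5 − 0.066Q) − (7.5 + 0.035Q) = 11 → Q' = 59.4059.
ΔQ = 168.3168 − 59.4059 = 108.9109; the wedge equals the tax, 11.
DWL = ½ × 108.9109 × 11 = £599.01.

£599.01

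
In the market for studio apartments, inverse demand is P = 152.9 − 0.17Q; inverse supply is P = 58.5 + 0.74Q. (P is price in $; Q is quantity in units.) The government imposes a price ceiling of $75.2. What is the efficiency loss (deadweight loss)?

$2997.70

Competitive equilibrium: 152.9 − 0.17Q = 58.5 + 0.74Q → Q* = 103.7363, P* = 135.2648.
At the ceiling P = 75.2, quantity supplied = (75.2 − 58.5)/0.74 = 22.5676.
Willingness to pay at Q' = 22.5676: 152.9 − 0.17·22.5676 = 149.0635.
ΔQ = 103.7363 − 22.5676 = 81.1687; wedge = 149.0635 − 75.2 = 73.8635.
Welfare loss = ½ × 81.1687 × 73.8635 = $2997.70.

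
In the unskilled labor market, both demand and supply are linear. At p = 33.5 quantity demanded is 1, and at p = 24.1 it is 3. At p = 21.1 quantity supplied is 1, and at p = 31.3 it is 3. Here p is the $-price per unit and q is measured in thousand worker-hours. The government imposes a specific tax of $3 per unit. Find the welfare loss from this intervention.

$0.46 thousand

Demand slope = (24.1 − 33.5)/(3 − 1) = −4.7, so p = 38.2 − 4.7q.
Supply slope = (31.3 − 21.1)/(3 − 1) = 5.1, so p = 16 + 5.1q.
Competitive equilibrium: 38.2 − 4.7q = 16 + 5.1q → q* = 2.2653, p* = 27.5531.
With the tax, the buyer price exceeds the seller price by 3: (38.2 − 4.7q) − (16 + 5.1q) = 3 → q' = 1.9592.
Δq = 2.2653 − 1.9592 = 0.3061; the wedge equals the tax, 3.
Welfare loss = ½ × 0.3061 × 3 = $0.46 thousand.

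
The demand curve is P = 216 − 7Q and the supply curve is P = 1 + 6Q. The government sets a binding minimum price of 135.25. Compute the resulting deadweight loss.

Competitive equilibrium: 216 − 7Q = 1 + 6Q → Q* = 16.5385, P* = 100.2308.
At the floor P = 135.25, quantity demanded = (216 − 135.25)/7 = 11.5357.
Sellers' marginal cost at Q' = 11.5357: 1 + 6·11.5357 = 70.2142.
ΔQ = 16.5385 − 11.5357 = 5.0028; wedge = 135.25 − 70.2142 = 65.0358.
Deadweight loss = ½ × 5.0028 × 65.0358 = 162.68.

162.68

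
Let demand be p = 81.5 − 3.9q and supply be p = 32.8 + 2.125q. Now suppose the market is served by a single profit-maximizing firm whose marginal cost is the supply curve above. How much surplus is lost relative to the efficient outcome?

30.39

Competitive equilibrium: 81.5 − 3.9q = 32.8 + 2.125q → q* = 8.083, p* = 49.9763.
Marginal revenue: MR = 81.5 − 7.8q. Set MR = MC: 81.5 − 7.8q = 32.8 + 2.125q → q_m = 4.9068.
Price p_m = 81.5 − 3.9·4.9068 = 62.3635; MC(q_m) = 32.8 + 2.125·4.9068 = 43.227.
Competitive q* = 8.083, so Δq = 3.1762; wedge = 62.3635 − 43.227 = 19.1365.
DWL = ½ × 3.1762 × 19.1365 = 30.39.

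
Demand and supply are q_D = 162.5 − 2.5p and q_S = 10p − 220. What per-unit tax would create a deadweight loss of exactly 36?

6

In inverse form: demand p = 65 − 0.4q, supply p = 22 + 0.1q.
Competitive equilibrium: 65 − 0.4q = 22 + 0.1q → q* = 86, p* = 30.6.
A tax t gives Δq = t/0.5 and wedge t, so DWL = t²/1.
t²/1 = 36 → t² = 36 → t = 6.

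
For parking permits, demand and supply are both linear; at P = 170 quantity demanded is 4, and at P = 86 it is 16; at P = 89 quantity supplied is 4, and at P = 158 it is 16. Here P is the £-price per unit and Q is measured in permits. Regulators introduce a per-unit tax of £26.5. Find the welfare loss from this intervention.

£27.54

Demand slope = (86 − 170)/(16 − 4) = −7, so P = 198 − 7Q.
Supply slope = (158 − 89)/(16 − 4) = 5.75, so P = 66 + 5.75Q.
Competitive equilibrium: 198 − 7Q = 66 + 5.75Q → Q* = 10.3529, P* = 125.5294.
With the tax, the buyer price exceeds the seller price by 26.5: (198 − 7Q) − (66 + 5.75Q) = 26.5 → Q' = 8.2745.
ΔQ = 10.3529 − 8.2745 = 2.0784; the wedge equals the tax, 26.5.
Welfare loss = ½ × 2.0784 × 26.5 = £27.54.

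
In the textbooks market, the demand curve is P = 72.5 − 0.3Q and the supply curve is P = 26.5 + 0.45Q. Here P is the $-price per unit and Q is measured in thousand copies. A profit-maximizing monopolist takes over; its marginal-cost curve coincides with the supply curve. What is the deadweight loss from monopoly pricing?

Competitive equilibrium: 72.5 − 0.3Q = 26.5 + 0.45Q → Q* = 61.3333, P* = 54.1.
Marginal revenue: MR = 72.5 − 0.6Q. Set MR = MC: 72.5 − 0.6Q = 26.5 + 0.45Q → Q_m = 43.8095.
Price P_m = 72.5 − 0.3·43.8095 = 59.3572; MC(Q_m) = 26.5 + 0.45·43.8095 = 46.2143.
Competitive Q* = 61.3333, so ΔQ = 17.5238; wedge = 59.3572 − 46.2143 = 13.1429.
DWL = ½ × 17.5238 × 13.1429 = $115.16 thousand.

$115.16 thousand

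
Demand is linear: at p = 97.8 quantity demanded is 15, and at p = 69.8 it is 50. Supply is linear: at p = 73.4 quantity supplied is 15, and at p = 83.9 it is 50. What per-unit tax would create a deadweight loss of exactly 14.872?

5.72

Demand slope = (69.8 − 97.8)/(50 − 15) = −0.8, so p = 109.8 − 0.8q.
Supply slope = (83.9 − 73.4)/(50 − 15) = 0.3, so p = 68.9 + 0.3q.
Competitive equilibrium: 109.8 − 0.8q = 68.9 + 0.3q → q* = 37.1818, p* = 80.0545.
A tax t gives Δq = t/1.1 and wedge t, so DWL = t²/2.2.
t²/2.2 = 14.872 → t² = 32.7184 → t = 5.72.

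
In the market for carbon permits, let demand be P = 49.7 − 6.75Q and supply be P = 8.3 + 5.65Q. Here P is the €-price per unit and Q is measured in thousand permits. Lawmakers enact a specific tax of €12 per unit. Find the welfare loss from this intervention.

Competitive equilibrium: 49.7 − 6.75Q = 8.3 + 5.65Q → Q* = 3.3387, P* = 27.1637.
With the tax, the buyer price exceeds the seller price by 12: (49.7 − 6.75Q) − (8.3 + 5.65Q) = 12 → Q' = 2.371.
ΔQ = 3.3387 − 2.371 = 0.9677; the wedge equals the tax, 12.
The triangle = ½ × 0.9677 × 12 = €5.81 thousand.

€5.81 thousand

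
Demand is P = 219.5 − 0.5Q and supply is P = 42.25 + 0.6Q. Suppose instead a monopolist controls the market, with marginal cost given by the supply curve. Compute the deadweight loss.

Competitive equilibrium: 219.5 − 0.5Q = 42.25 + 0.6Q → Q* = 161.1364, P* = 138.9318.
Marginal revenue: MR = 219.5 − Q. Set MR = MC: 219.5 − Q = 42.25 + 0.6Q → Q_m = 110.7813.
Price P_m = 219.5 − 0.5·110.7813 = 164.1094; MC(Q_m) = 42.25 + 0.6·110.7813 = 108.7188.
Competitive Q* = 161.1364, so ΔQ = 50.3551; wedge = 164.1094 − 108.7188 = 55.3906.
Deadweight loss = ½ × 50.3551 × 55.3906 = 1394.60.

1394.60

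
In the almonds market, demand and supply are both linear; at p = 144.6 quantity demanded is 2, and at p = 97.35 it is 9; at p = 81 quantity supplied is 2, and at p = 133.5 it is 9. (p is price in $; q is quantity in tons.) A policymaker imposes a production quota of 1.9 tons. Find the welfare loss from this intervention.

Demand slope = (97.35 − 144.6)/(9 − 2) = −6.75, so p = 158.1 − 6.75q.
Supply slope = (133.5 − 81)/(9 − 2) = 7.5, so p = 66 + 7.5q.
Competitive equilibrium: 158.1 − 6.75q = 66 + 7.5q → q* = 6.4632, p* = 114.4737.
At q = 1.9: demand price = 158.1 − 6.75·1.9 = 145.275; supply price = 66 + 7.5·1.9 = 80.25.
Δq = 6.4632 − 1.9 = 4.5632; wedge = 145.275 − 80.25 = 65.025.
Deadweight loss = ½ × 4.5632 × 65.025 = $148.36.

$148.36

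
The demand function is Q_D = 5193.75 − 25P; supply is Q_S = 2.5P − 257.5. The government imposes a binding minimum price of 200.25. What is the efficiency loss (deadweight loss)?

In inverse form: demand P = 207.75 − 0.04Q, supply P = 103 + 0.4Q.
Competitive equilibrium: 207.75 − 0.04Q = 103 + 0.4Q → Q* = 238.0682, P* = 198.2273.
At the floor P = 200.25, quantity demanded = (207.75 − 200.25)/0.04 = 187.5.
Sellers' marginal cost at Q' = 187.5: 103 + 0.4·187.5 = 178.
ΔQ = 238.0682 − 187.5 = 50.5682; wedge = 200.25 − 178 = 22.25.
Welfare loss = ½ × 50.5682 × 22.25 = 562.57.

562.57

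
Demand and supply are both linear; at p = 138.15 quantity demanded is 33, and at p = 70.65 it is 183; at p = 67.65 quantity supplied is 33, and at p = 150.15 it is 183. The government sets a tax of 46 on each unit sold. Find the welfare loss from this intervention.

1058

Demand slope = (70.65 − 138.15)/(183 − 33) = −0.45, so p = 153 − 0.45q.
Supply slope = (150.15 − 67.65)/(183 − 33) = 0.55, so p = 49.5 + 0.55q.
Competitive equilibrium: 153 − 0.45q = 49.5 + 0.55q → q* = 103.5, p* = 106.425.
With the tax, the buyer price exceeds the seller price by 46: (153 − 0.45q) − (49.5 + 0.55q) = 46 → q' = 57.5.
Δq = 103.5 − 57.5 = 46; the wedge equals the tax, 46.
Welfare loss = ½ × 46 × 46 = 1058.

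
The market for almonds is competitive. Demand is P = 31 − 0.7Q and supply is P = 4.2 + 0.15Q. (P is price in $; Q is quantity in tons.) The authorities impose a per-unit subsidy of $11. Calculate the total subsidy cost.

$489.18

Competitive equilibrium: 31 − 0.7Q = 4.2 + 0.15Q → Q* = 31.5294, P* = 8.9294.
The subsidy lowers effective supply by 11: P = 0.15Q − 6.8.
New quantity: 31 − 0.7Q = 0.15Q − 6.8 → Q' = 44.4706.
Total subsidy cost = 11 × 44.4706 = $489.18.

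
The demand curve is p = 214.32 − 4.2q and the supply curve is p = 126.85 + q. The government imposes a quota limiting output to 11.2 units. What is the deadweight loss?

Competitive equilibrium: 214.32 − 4.2q = 126.85 + q → q* = 16.8212, p* = 143.6712.
At q = 11.2: demand price = 214.32 − 4.2·11.2 = 167.28; supply price = 126.85 + 1·11.2 = 138.05.
Δq = 16.8212 − 11.2 = 5.6212; wedge = 167.28 − 138.05 = 29.23.
The triangle = ½ × 5.6212 × 29.23 = 82.15.

82.15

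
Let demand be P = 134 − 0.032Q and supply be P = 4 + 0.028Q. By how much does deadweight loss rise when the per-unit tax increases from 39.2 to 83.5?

Competitive equilibrium: 134 − 0.032Q = 4 + 0.028Q → Q* = 2166.6667, P* = 64.6667.
For a per-unit tax t: ΔQ = t/0.06, so DWL = ½·t·(t/0.06) = t²/0.12.
At t = 39.2: DWL = 12805.333. At t = 83.5: DWL = 58102.083.
Increase = 58102.083 − 12805.333 = 45296.75.

45296.75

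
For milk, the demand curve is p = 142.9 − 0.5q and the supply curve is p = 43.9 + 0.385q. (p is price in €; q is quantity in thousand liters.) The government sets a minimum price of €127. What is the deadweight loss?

Competitive equilibrium: 142.9 − 0.5q = 43.9 + 0.385q → q* = 111.8644, p* = 86.9678.
At the floor p = 127, quantity demanded = (142.9 − 127)/0.5 = 31.8.
Sellers' marginal cost at q' = 31.8: 43.9 + 0.385·31.8 = 56.143.
Δq = 111.8644 − 31.8 = 80.0644; wedge = 127 − 56.143 = 70.857.
Welfare loss = ½ × 80.0644 × 70.857 = €2836.56 thousand.

€2836.56 thousand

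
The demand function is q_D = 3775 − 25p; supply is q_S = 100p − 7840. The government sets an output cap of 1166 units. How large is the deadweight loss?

2044.90

In inverse form: demand p = 151 − 0.04q, supply p = 78.4 + 0.01q.
Competitive equilibrium: 151 − 0.04q = 78.4 + 0.01q → q* = 1452, p* = 92.92.
At q = 1166: demand price = 151 − 0.04·1166 = 104.36; supply price = 78.4 + 0.01·1166 = 90.06.
Δq = 1452 − 1166 = 286; wedge = 104.36 − 90.06 = 14.3.
Welfare loss = ½ × 286 × 14.3 = 2044.90.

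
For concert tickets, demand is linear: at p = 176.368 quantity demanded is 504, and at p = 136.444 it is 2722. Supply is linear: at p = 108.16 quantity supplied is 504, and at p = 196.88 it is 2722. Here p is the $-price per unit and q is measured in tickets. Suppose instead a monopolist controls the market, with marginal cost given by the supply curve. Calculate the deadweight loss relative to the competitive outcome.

Demand slope = (136.444 − 176.368)/(2722 − 504) = −0.018, so p = 185.44 − 0.018q.
Supply slope = (196.88 − 108.16)/(2722 − 504) = 0.04, so p = 88 + 0.04q.
Competitive equilibrium: 185.44 − 0.018q = 88 + 0.04q → q* = 1680, p* = 155.2.
Marginal revenue: MR = 185.44 − 0.036q. Set MR = MC: 185.44 − 0.036q = 88 + 0.04q → q_m = 1282.1053.
Price p_m = 185.44 − 0.018·1282.1053 = 162.3621; MC(q_m) = 88 + 0.04·1282.1053 = 139.2842.
Competitive q* = 1680, so Δq = 397.8947; wedge = 162.3621 − 139.2842 = 23.0779.
DWL = ½ × 397.8947 × 23.0779 = $4591.29.

$4591.29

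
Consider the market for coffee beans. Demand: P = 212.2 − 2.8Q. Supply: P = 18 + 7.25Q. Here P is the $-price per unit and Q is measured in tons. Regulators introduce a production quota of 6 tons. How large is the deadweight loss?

$892

Competitive equilibrium: 212.2 − 2.8Q = 18 + 7.25Q → Q* = 19.3234, P* = 158.0945.
At Q = 6: demand price = 212.2 − 2.8·6 = 195.4; supply price = 18 + 7.25·6 = 61.5.
ΔQ = 19.3234 − 6 = 13.3234; wedge = 195.4 − 61.5 = 133.9.
Deadweight loss = ½ × 13.3234 × 133.9 = $892.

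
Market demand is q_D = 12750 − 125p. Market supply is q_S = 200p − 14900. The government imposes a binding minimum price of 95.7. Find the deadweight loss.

11461.30

In inverse form: demand p = 102 − 0.008q, supply p = 74.5 + 0.005q.
Competitive equilibrium: 102 − 0.008q = 74.5 + 0.005q → q* = 2115.3846, p* = 85.0769.
At the floor p = 95.7, quantity demanded = (102 − 95.7)/0.008 = 787.5.
Sellers' marginal cost at q' = 787.5: 74.5 + 0.005·787.5 = 78.4375.
Δq = 2115.3846 − 787.5 = 1327.8846; wedge = 95.7 − 78.4375 = 17.2625.
The triangle = ½ × 1327.8846 × 17.2625 = 11461.30.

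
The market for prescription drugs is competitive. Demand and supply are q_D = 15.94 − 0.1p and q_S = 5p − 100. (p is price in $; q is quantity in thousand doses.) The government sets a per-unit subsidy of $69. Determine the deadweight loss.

In inverse form: demand p = 159.4 − 10q, supply p = 20 + 0.2q.
Competitive equilibrium: 159.4 − 10q = 20 + 0.2q → q* = 13.6667, p* = 22.7333.
The subsidy lowers effective supply by 69: p = 0.2q − 49.
New quantity: 159.4 − 10q = 0.2q − 49 → q' = 20.4314.
Overproduction Δq = 20.4314 − 13.6667 = 6.7647; wedge = subsidy = 69.
DWL = ½ × 6.7647 × 69 = $233.38 thousand.

$233.38 thousand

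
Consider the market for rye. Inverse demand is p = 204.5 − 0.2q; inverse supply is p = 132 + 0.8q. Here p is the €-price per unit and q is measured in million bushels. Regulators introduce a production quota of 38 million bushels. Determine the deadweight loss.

€595.125 million

Competitive equilibrium: 204.5 − 0.2q = 132 + 0.8q → q* = 72.5, p* = 190.
At q = 38: demand price = 204.5 − 0.2·38 = 196.9; supply price = 132 + 0.8·38 = 162.4.
Δq = 72.5 − 38 = 34.5; wedge = 196.9 − 162.4 = 34.5.
DWL = ½ × 34.5 × 34.5 = €595.125 million.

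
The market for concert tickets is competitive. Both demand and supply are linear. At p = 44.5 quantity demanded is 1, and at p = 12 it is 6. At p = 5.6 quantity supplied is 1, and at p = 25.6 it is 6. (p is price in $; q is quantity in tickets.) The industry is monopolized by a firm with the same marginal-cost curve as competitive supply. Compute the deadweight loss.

Demand slope = (12 − 44.5)/(6 − 1) = −6.5, so p = 51 − 6.5q.
Supply slope = (25.6 − 5.6)/(6 − 1) = 4, so p = 1.6 + 4q.
Competitive equilibrium: 51 − 6.5q = 1.6 + 4q → q* = 4.7048, p* = 20.419.
Marginal revenue: MR = 51 − 13q. Set MR = MC: 51 − 13q = 1.6 + 4q → q_m = 2.9059.
Price p_m = 51 − 6.5·2.9059 = 32.1117; MC(q_m) = 1.6 + 4·2.9059 = 13.2236.
Competitive q* = 4.7048, so Δq = 1.7989; wedge = 32.1117 − 13.2236 = 18.8881.
The triangle = ½ × 1.7989 × 18.8881 = $16.99.

$16.99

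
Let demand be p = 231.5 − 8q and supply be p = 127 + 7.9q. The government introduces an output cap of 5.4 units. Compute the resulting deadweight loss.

Competitive equilibrium: 231.5 − 8q = 127 + 7.9q → q* = 6.5723, p* = 178.9214.
At q = 5.4: demand price = 231.5 − 8·5.4 = 188.3; supply price = 127 + 7.9·5.4 = 169.66.
Δq = 6.5723 − 5.4 = 1.1723; wedge = 188.3 − 169.66 = 18.64.
DWL = ½ × 1.1723 × 18.64 = 10.93.

10.93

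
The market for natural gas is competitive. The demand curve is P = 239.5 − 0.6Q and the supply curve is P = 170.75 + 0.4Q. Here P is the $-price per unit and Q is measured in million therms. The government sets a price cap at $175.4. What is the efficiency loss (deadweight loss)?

$1631.63 million

Competitive equilibrium: 239.5 − 0.6Q = 170.75 + 0.4Q → Q* = 68.75, P* = 198.25.
At the ceiling P = 175.4, quantity supplied = (175.4 − 170.75)/0.4 = 11.625.
Willingness to pay at Q' = 11.625: 239.5 − 0.6·11.625 = 232.525.
ΔQ = 68.75 − 11.625 = 57.125; wedge = 232.525 − 175.4 = 57.125.
Deadweight loss = ½ × 57.125 × 57.125 = $1631.63 million.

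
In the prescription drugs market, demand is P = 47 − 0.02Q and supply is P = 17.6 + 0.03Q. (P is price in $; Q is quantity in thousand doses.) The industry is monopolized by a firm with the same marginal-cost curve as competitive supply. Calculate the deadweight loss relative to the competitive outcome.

$705.60 thousand

Competitive equilibrium: 47 − 0.02Q = 17.6 + 0.03Q → Q* = 588, P* = 35.24.
Marginal revenue: MR = 47 − 0.04Q. Set MR = MC: 47 − 0.04Q = 17.6 + 0.03Q → Q_m = 420.
Price P_m = 47 − 0.02·420 = 38.6; MC(Q_m) = 17.6 + 0.03·420 = 30.2.
Competitive Q* = 588, so ΔQ = 168; wedge = 38.6 − 30.2 = 8.4.
Deadweight loss = ½ × 168 × 8.4 = $705.60 thousand.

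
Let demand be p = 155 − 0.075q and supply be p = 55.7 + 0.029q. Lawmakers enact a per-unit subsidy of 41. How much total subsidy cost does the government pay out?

55310.58

Competitive equilibrium: 155 − 0.075q = 55.7 + 0.029q → q* = 954.8077, p* = 83.3894.
The subsidy lowers effective supply by 41: p = 14.7 + 0.029q.
New quantity: 155 − 0.075q = 14.7 + 0.029q → q' = 1349.0385.
Total subsidy cost = 41 × 1349.0385 = 55310.58.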